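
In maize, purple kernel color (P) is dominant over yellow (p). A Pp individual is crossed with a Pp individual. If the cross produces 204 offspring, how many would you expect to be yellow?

Punnett square for Pp × Pp:
Offspring genotypes: 1 PP, 2 Pp, 1 pp
purple: 3, yellow: 1
yellow: 1 out of 4 → fraction 1/4
Expected count = 1/4 × 204 = 51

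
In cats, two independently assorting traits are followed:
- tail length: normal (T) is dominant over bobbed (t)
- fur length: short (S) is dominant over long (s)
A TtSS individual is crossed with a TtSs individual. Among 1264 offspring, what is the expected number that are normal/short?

Dihybrid cross TtSS × TtSs — consider each gene separately:
tail length: Tt × Tt → 1 TT, 2 Tt, 1 tt → 3 T_ : 1 tt (out of 4)
fur length: SS × Ss → 2 SS, 2 Ss → 4 S_ (out of 4)
Combine (counts out of 4 × 4 = 16): normal/short (T_S_) = 3×4 = 12; bobbed/short (ttS_) = 1×4 = 4
Phenotype counts (out of 16): 12 normal/short, 4 bobbed/short
normal/short: 12 out of 16 → fraction 3/4
Expected count = 3/4 × 1264 = 948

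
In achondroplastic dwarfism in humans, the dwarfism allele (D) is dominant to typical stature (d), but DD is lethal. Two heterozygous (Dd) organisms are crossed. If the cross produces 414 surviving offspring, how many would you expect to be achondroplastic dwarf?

Cross: Dd × Dd
Punnett square offspring (before lethality): 1 DD, 2 Dd, 1 dd
The DD genotype is lethal (embryos die); surviving offspring: 2 Dd, 1 dd
achondroplastic dwarf: 2 out of 3 → fraction 2/3
Expected count = 2/3 × 414 = 276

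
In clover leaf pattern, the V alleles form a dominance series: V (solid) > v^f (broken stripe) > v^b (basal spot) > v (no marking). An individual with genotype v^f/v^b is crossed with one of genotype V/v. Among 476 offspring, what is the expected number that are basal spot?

Cross: v^f/v^b × V/v
Allele dominance: V > v^f > v^b > v
Offspring genotypes: 1 V/v^f, 1 v^f/v, 1 V/v^b, 1 v^b/v
Phenotype counts: 2 solid, 1 broken stripe, 1 basal spot
basal spot: 1 out of 4 → fraction 1/4
Expected count = 1/4 × 476 = 119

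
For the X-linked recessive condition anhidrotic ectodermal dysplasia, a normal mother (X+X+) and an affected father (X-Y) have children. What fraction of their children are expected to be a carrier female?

Cross: X+X+ × X-Y
Offspring: 2 X+X-, 2 X+Y
Probability of a carrier female: 2/4 = 1/2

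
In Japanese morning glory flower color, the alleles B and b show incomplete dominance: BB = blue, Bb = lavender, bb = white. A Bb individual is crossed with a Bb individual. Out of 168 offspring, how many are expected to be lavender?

Punnett square for Bb × Bb:
Offspring genotypes: 1 BB, 2 Bb, 1 bb
Phenotype counts: 1 blue, 2 lavender, 1 white
lavender: 2 out of 4 → fraction 1/2
Expected count = 1/2 × 168 = 84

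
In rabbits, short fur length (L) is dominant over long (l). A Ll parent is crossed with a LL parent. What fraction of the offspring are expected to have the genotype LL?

Punnett square for Ll × LL:
Offspring genotypes: 2 LL, 2 Ll
Total offspring: 4
Count with target: 2
Probability: 2/4 = 1/2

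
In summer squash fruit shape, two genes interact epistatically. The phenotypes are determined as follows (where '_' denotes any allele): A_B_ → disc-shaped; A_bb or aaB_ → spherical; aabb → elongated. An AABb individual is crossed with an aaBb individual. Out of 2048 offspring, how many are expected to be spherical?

Cross: AABb × aaBb — consider each gene separately:
A gene: AA × aa → 4 Aa → 4 A_ (out of 4)
B gene: Bb × Bb → 1 BB, 2 Bb, 1 bb → 3 B_ : 1 bb (out of 4)
Genotype classes (out of 4 × 4 = 16): A_B_ = 4×3 = 12; A_bb = 4×1 = 4
Apply the phenotype rules: A_B_ (12) → disc-shaped; A_bb (4) → spherical
Phenotype counts (out of 16): 12 disc-shaped, 4 spherical
spherical: 4 out of 16 → fraction 1/4
Expected count = 1/4 × 2048 = 512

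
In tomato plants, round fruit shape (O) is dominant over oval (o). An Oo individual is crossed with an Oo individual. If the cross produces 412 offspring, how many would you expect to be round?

Punnett square for Oo × Oo:
Offspring genotypes: 1 OO, 2 Oo, 1 oo
round: 3, oval: 1
round: 3 out of 4 → fraction 3/4
Expected count = 3/4 × 412 = 309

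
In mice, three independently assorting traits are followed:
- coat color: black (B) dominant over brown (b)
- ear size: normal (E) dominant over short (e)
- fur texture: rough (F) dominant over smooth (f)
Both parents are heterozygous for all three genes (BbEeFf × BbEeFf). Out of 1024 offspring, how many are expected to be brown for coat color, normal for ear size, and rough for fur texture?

Trihybrid cross: BbEeFf × BbEeFf
Each trait segregates independently with a 3:1 phenotypic ratio, so each gene contributes 3/4 (dominant) or 1/4 (recessive).
Target: brown (coat color), normal (ear size), rough (fur texture)
Probability = product of independent per-trait probabilities
= 1/4 × 3/4 × 3/4 = 9/64
Expected count = 9/64 × 1024 = 144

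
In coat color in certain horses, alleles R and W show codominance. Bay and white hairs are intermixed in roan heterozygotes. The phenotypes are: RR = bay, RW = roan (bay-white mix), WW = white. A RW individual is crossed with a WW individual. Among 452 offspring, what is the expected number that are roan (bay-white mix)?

Punnett square for RW × WW:
Offspring genotypes: 2 RW, 2 WW
Phenotype counts: 2 roan (bay-white mix), 2 white
roan (bay-white mix): 2 out of 4 → fraction 1/2
Expected count = 1/2 × 452 = 226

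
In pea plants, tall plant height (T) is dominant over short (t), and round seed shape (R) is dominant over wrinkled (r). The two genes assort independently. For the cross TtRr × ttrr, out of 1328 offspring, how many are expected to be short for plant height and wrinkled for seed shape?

Dihybrid cross TtRr × ttrr — consider each gene separately:
plant height: Tt × tt → 2 Tt, 2 tt → 2 T_ : 2 tt (out of 4)
seed shape: Rr × rr → 2 Rr, 2 rr → 2 R_ : 2 rr (out of 4)
Looking for: short (tt) and wrinkled (rr)
P(short) = 2/4, P(wrinkled) = 2/4
P(both) = 2/4 × 2/4 = 4/16 = 1/4
Expected count = 1/4 × 1328 = 332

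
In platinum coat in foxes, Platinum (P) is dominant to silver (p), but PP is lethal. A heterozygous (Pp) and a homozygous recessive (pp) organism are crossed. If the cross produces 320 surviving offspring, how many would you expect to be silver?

Cross: Pp × pp
Punnett square offspring (before lethality): 2 Pp, 2 pp
No PP offspring are produced in this cross.
silver: 2 out of 4 → fraction 1/2
Expected count = 1/2 × 320 = 160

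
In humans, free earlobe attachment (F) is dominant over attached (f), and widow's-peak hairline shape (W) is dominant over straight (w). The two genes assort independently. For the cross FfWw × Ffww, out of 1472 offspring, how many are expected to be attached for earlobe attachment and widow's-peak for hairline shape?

Dihybrid cross FfWw × Ffww — consider each gene separately:
earlobe attachment: Ff × Ff → 1 FF, 2 Ff, 1 ff → 3 F_ : 1 ff (out of 4)
hairline shape: Ww × ww → 2 Ww, 2 ww → 2 W_ : 2 ww (out of 4)
Looking for: attached (ff) and widow's-peak (W_)
P(attached) = 1/4, P(widow's-peak) = 2/4
P(both) = 1/4 × 2/4 = 2/16 = 1/8
Expected count = 1/8 × 1472 = 184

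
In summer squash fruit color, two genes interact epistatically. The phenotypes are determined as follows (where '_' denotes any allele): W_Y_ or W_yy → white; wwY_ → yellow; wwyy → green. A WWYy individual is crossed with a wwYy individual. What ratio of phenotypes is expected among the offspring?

Cross: WWYy × wwYy — consider each gene separately:
W gene: WW × ww → 4 Ww → 4 W_ (out of 4)
Y gene: Yy × Yy → 1 YY, 2 Yy, 1 yy → 3 Y_ : 1 yy (out of 4)
Genotype classes (out of 4 × 4 = 16): W_Y_ = 4×3 = 12; W_yy = 4×1 = 4
Apply the phenotype rules: W_Y_ (12) + W_yy (4) → white
Phenotype counts (out of 16): 16 white
Ratio: all white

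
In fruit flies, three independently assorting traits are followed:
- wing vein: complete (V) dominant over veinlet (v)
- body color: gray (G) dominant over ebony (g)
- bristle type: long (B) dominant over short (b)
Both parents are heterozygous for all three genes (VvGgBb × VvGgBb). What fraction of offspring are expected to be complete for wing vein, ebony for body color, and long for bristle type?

Trihybrid cross: VvGgBb × VvGgBb
Each trait segregates independently with a 3:1 phenotypic ratio, so each gene contributes 3/4 (dominant) or 1/4 (recessive).
Target: complete (wing vein), ebony (body color), long (bristle type)
Probability = product of independent per-trait probabilities
= 3/4 × 1/4 × 3/4 = 9/64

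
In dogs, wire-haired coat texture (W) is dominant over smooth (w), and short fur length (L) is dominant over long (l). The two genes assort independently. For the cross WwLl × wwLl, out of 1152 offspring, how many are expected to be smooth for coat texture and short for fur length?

Dihybrid cross WwLl × wwLl — consider each gene separately:
coat texture: Ww × ww → 2 Ww, 2 ww → 2 W_ : 2 ww (out of 4)
fur length: Ll × Ll → 1 LL, 2 Ll, 1 ll → 3 L_ : 1 ll (out of 4)
Looking for: smooth (ww) and short (L_)
P(smooth) = 2/4, P(short) = 3/4
P(both) = 2/4 × 3/4 = 6/16 = 3/8
Expected count = 3/8 × 1152 = 432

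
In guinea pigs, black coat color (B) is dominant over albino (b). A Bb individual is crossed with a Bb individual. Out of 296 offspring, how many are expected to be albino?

Punnett square for Bb × Bb:
Offspring genotypes: 1 BB, 2 Bb, 1 bb
black: 3, albino: 1
albino: 1 out of 4 → fraction 1/4
Expected count = 1/4 × 296 = 74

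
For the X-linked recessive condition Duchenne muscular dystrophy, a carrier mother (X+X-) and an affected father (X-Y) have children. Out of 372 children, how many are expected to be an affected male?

Cross: X+X- × X-Y
Offspring: 1 X+X-, 1 X+Y, 1 X-X-, 1 X-Y
Probability of an affected male: 1/4
Expected count = 1/4 × 372 = 93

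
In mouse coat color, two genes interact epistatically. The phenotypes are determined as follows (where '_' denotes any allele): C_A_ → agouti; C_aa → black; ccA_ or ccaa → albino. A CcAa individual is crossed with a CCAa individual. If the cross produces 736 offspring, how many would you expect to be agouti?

Cross: CcAa × CCAa — consider each gene separately:
C gene: Cc × CC → 2 CC, 2 Cc → 4 C_ (out of 4)
A gene: Aa × Aa → 1 AA, 2 Aa, 1 aa → 3 A_ : 1 aa (out of 4)
Genotype classes (out of 4 × 4 = 16): C_A_ = 4×3 = 12; C_aa = 4×1 = 4
Apply the phenotype rules: C_A_ (12) → agouti; C_aa (4) → black
Phenotype counts (out of 16): 12 agouti, 4 black
agouti: 12 out of 16 → fraction 3/4
Expected count = 3/4 × 736 = 552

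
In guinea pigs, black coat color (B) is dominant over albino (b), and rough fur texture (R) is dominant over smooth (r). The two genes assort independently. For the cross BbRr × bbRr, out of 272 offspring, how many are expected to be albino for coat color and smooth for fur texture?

Dihybrid cross BbRr × bbRr — consider each gene separately:
coat color: Bb × bb → 2 Bb, 2 bb → 2 B_ : 2 bb (out of 4)
fur texture: Rr × Rr → 1 RR, 2 Rr, 1 rr → 3 R_ : 1 rr (out of 4)
Looking for: albino (bb) and smooth (rr)
P(albino) = 2/4, P(smooth) = 1/4
P(both) = 2/4 × 1/4 = 2/16 = 1/8
Expected count = 1/8 × 272 = 34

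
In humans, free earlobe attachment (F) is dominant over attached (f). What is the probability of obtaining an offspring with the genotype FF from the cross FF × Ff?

Punnett square for FF × Ff:
Offspring genotypes: 2 FF, 2 Ff
Total offspring: 4
Count with target: 2
Probability: 2/4 = 1/2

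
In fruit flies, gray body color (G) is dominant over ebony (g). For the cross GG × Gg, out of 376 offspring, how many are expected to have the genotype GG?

Punnett square for GG × Gg:
Offspring genotypes: 2 GG, 2 Gg
Total offspring: 4
Count with target: 2
Probability: 2/4 = 1/2
Expected count = 1/2 × 376 = 188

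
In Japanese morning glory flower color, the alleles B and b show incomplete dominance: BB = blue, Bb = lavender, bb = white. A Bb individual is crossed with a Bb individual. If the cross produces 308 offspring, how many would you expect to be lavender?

Punnett square for Bb × Bb:
Offspring genotypes: 1 BB, 2 Bb, 1 bb
Phenotype counts: 1 blue, 2 lavender, 1 white
lavender: 2 out of 4 → fraction 1/2
Expected count = 1/2 × 308 = 154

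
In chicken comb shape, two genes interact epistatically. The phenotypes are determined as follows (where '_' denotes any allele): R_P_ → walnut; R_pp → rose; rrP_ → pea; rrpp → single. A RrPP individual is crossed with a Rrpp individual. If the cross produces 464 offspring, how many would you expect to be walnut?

Cross: RrPP × Rrpp — consider each gene separately:
R gene: Rr × Rr → 1 RR, 2 Rr, 1 rr → 3 R_ : 1 rr (out of 4)
P gene: PP × pp → 4 Pp → 4 P_ (out of 4)
Genotype classes (out of 4 × 4 = 16): R_P_ = 3×4 = 12; rrP_ = 1×4 = 4
Apply the phenotype rules: R_P_ (12) → walnut; rrP_ (4) → pea
Phenotype counts (out of 16): 12 walnut, 4 pea
walnut: 12 out of 16 → fraction 3/4
Expected count = 3/4 × 464 = 348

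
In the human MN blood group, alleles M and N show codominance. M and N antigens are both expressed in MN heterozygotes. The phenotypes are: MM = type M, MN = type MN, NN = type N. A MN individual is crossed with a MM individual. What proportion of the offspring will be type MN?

Punnett square for MN × MM:
Offspring genotypes: 2 MM, 2 MN
Phenotype counts: 2 type M, 2 type MN
type MN: 2 out of 4
Probability: 2/4 = 1/2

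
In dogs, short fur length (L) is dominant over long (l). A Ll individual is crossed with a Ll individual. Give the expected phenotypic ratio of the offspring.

Punnett square for Ll × Ll:
Offspring genotypes: 1 LL, 2 Ll, 1 ll
short: 3, long: 1
Ratio: 3:1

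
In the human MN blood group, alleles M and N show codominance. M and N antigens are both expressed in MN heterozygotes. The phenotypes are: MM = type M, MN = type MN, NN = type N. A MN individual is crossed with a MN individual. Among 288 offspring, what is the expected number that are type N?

Punnett square for MN × MN:
Offspring genotypes: 1 MM, 2 MN, 1 NN
Phenotype counts: 1 type M, 2 type MN, 1 type N
type N: 1 out of 4 → fraction 1/4
Expected count = 1/4 × 288 = 72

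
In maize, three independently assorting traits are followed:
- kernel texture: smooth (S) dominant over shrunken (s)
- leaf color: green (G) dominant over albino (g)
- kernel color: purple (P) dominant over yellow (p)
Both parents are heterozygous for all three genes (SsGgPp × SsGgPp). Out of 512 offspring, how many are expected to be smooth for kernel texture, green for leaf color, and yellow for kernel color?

Trihybrid cross: SsGgPp × SsGgPp
Each trait segregates independently with a 3:1 phenotypic ratio, so each gene contributes 3/4 (dominant) or 1/4 (recessive).
Target: smooth (kernel texture), green (leaf color), yellow (kernel color)
Probability = product of independent per-trait probabilities
= 3/4 × 3/4 × 1/4 = 9/64
Expected count = 9/64 × 512 = 72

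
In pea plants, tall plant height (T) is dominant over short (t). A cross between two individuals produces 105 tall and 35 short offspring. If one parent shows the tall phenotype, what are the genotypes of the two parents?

Observed offspring: 105 tall, 35 short
The observed ratio simplifies to 3:1. Short (tt) offspring appear, so each parent must contribute one t allele. The parent stated to show tall carries T, so it is Tt. The other parent is then either Tt or tt: Tt × tt would give a 1:1 split, whereas Tt × Tt gives 3:1 — matching the data. So both parents are heterozygous (Tt × Tt).
Parent genotypes: Tt × Tt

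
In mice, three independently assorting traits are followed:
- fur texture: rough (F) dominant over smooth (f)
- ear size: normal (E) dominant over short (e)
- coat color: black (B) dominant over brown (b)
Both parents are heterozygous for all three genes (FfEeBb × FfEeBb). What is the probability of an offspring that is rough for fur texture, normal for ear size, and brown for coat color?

Trihybrid cross: FfEeBb × FfEeBb
Each trait segregates independently with a 3:1 phenotypic ratio, so each gene contributes 3/4 (dominant) or 1/4 (recessive).
Target: rough (fur texture), normal (ear size), brown (coat color)
Probability = product of independent per-trait probabilities
= 3/4 × 3/4 × 1/4 = 9/64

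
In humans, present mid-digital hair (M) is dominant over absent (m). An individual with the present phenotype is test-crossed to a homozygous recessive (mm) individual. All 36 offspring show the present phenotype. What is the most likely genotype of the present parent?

Test cross: ? × mm
All offspring are present.
If the unknown parent were heterozygous (Mm), about half of 36 offspring would be absent; none are. The unknown parent is most likely homozygous dominant (MM).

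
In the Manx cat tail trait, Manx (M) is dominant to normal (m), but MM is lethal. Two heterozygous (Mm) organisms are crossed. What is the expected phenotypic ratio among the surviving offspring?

Cross: Mm × Mm
Punnett square offspring (before lethality): 1 MM, 2 Mm, 1 mm
The MM genotype is lethal (embryos die); surviving offspring: 2 Mm, 1 mm
Ratio: 2 Manx (tailless) : 1 normal-tailed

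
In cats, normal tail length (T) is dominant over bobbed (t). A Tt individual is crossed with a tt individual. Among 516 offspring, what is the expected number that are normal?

Punnett square for Tt × tt:
Offspring genotypes: 2 Tt, 2 tt
normal: 2, bobbed: 2
normal: 2 out of 4 → fraction 1/2
Expected count = 1/2 × 516 = 258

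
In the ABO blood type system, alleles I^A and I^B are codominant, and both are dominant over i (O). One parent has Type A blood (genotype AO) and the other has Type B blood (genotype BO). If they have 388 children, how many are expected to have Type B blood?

Cross: AO × BO
Possible offspring genotypes: 1 AB, 1 AO, 1 BO, 1 OO
Blood type counts: 1 Type AB, 1 Type A, 1 Type B, 1 Type O
Probability of Type B: 1/4
Expected count = 1/4 × 388 = 97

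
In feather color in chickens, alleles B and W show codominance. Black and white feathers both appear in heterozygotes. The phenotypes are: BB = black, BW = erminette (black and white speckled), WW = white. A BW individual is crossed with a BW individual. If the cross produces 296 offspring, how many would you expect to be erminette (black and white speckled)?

Punnett square for BW × BW:
Offspring genotypes: 1 BB, 2 BW, 1 WW
Phenotype counts: 1 black, 2 erminette (black and white speckled), 1 white
erminette (black and white speckled): 2 out of 4 → fraction 1/2
Expected count = 1/2 × 296 = 148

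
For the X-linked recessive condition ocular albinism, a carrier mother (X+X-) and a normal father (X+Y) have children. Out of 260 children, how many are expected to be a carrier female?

Cross: X+X- × X+Y
Offspring: 1 X+X+, 1 X+Y, 1 X+X-, 1 X-Y
Probability of a carrier female: 1/4
Expected count = 1/4 × 260 = 65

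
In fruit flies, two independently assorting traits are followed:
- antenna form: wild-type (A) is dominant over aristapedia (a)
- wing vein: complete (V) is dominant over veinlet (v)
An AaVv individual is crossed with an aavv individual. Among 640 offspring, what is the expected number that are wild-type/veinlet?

Dihybrid cross AaVv × aavv — consider each gene separately:
antenna form: Aa × aa → 2 Aa, 2 aa → 2 A_ : 2 aa (out of 4)
wing vein: Vv × vv → 2 Vv, 2 vv → 2 V_ : 2 vv (out of 4)
Combine (counts out of 4 × 4 = 16): wild-type/complete (A_V_) = 2×2 = 4; wild-type/veinlet (A_vv) = 2×2 = 4; aristapedia/complete (aaV_) = 2×2 = 4; aristapedia/veinlet (aavv) = 2×2 = 4
Phenotype counts (out of 16): 4 wild-type/complete, 4 wild-type/veinlet, 4 aristapedia/complete, 4 aristapedia/veinlet
wild-type/veinlet: 4 out of 16 → fraction 1/4
Expected count = 1/4 × 640 = 160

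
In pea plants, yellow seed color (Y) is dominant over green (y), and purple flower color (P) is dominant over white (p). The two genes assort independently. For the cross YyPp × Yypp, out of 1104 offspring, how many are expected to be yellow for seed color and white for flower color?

Dihybrid cross YyPp × Yypp — consider each gene separately:
seed color: Yy × Yy → 1 YY, 2 Yy, 1 yy → 3 Y_ : 1 yy (out of 4)
flower color: Pp × pp → 2 Pp, 2 pp → 2 P_ : 2 pp (out of 4)
Looking for: yellow (Y_) and white (pp)
P(yellow) = 3/4, P(white) = 2/4
P(both) = 3/4 × 2/4 = 6/16 = 3/8
Expected count = 3/8 × 1104 = 414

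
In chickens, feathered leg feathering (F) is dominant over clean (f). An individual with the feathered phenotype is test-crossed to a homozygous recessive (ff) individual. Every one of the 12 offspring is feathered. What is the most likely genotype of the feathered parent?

Test cross: ? × ff
All offspring are feathered.
If the unknown parent were heterozygous (Ff), about half of 12 offspring would be clean; none are. The unknown parent is most likely homozygous dominant (FF).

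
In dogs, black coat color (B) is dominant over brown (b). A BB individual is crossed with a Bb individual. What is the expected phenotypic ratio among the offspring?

Punnett square for BB × Bb:
Offspring genotypes: 2 BB, 2 Bb
black: 4, brown: 0
Ratio: all black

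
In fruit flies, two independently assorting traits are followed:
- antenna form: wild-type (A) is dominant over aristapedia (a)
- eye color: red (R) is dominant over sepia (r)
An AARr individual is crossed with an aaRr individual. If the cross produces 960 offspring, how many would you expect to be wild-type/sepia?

Dihybrid cross AARr × aaRr — consider each gene separately:
antenna form: AA × aa → 4 Aa → 4 A_ (out of 4)
eye color: Rr × Rr → 1 RR, 2 Rr, 1 rr → 3 R_ : 1 rr (out of 4)
Combine (counts out of 4 × 4 = 16): wild-type/red (A_R_) = 4×3 = 12; wild-type/sepia (A_rr) = 4×1 = 4
Phenotype counts (out of 16): 12 wild-type/red, 4 wild-type/sepia
wild-type/sepia: 4 out of 16 → fraction 1/4
Expected count = 1/4 × 960 = 240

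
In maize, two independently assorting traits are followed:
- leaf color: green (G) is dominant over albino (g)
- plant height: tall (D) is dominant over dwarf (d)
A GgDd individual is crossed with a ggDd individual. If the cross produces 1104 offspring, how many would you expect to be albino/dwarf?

Dihybrid cross GgDd × ggDd — consider each gene separately:
leaf color: Gg × gg → 2 Gg, 2 gg → 2 G_ : 2 gg (out of 4)
plant height: Dd × Dd → 1 DD, 2 Dd, 1 dd → 3 D_ : 1 dd (out of 4)
Combine (counts out of 4 × 4 = 16): green/tall (G_D_) = 2×3 = 6; green/dwarf (G_dd) = 2×1 = 2; albino/tall (ggD_) = 2×3 = 6; albino/dwarf (ggdd) = 2×1 = 2
Phenotype counts (out of 16): 6 green/tall, 2 green/dwarf, 6 albino/tall, 2 albino/dwarf
albino/dwarf: 2 out of 16 → fraction 1/8
Expected count = 1/8 × 1104 = 138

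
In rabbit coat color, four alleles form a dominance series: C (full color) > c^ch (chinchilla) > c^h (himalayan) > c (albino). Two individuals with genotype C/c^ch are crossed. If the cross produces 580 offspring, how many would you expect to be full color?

Cross: C/c^ch × C/c^ch
Allele dominance: C > c^ch > c^h > c
Offspring genotypes: 1 C/C, 2 C/c^ch, 1 c^ch/c^ch
Phenotype counts: 3 full color, 1 chinchilla
full color: 3 out of 4 → fraction 3/4
Expected count = 3/4 × 580 = 435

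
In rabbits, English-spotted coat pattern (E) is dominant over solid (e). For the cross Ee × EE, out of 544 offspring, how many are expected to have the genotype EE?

Punnett square for Ee × EE:
Offspring genotypes: 2 EE, 2 Ee
Total offspring: 4
Count with target: 2
Probability: 2/4 = 1/2
Expected count = 1/2 × 544 = 272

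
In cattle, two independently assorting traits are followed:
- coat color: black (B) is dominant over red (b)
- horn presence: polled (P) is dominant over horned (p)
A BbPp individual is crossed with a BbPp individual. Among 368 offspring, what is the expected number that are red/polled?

Dihybrid cross BbPp × BbPp — consider each gene separately:
coat color: Bb × Bb → 1 BB, 2 Bb, 1 bb → 3 B_ : 1 bb (out of 4)
horn presence: Pp × Pp → 1 PP, 2 Pp, 1 pp → 3 P_ : 1 pp (out of 4)
Combine (counts out of 4 × 4 = 16): black/polled (B_P_) = 3×3 = 9; black/horned (B_pp) = 3×1 = 3; red/polled (bbP_) = 1×3 = 3; red/horned (bbpp) = 1×1 = 1
Phenotype counts (out of 16): 9 black/polled, 3 black/horned, 3 red/polled, 1 red/horned
red/polled: 3 out of 16 → fraction 3/16
Expected count = 3/16 × 368 = 69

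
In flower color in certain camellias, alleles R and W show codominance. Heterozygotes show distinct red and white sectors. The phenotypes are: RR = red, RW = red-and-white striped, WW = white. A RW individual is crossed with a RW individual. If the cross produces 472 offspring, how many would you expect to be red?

Punnett square for RW × RW:
Offspring genotypes: 1 RR, 2 RW, 1 WW
Phenotype counts: 1 red, 2 red-and-white striped, 1 white
red: 1 out of 4 → fraction 1/4
Expected count = 1/4 × 472 = 118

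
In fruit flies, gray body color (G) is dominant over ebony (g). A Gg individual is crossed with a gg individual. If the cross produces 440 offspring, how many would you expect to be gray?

Punnett square for Gg × gg:
Offspring genotypes: 2 Gg, 2 gg
gray: 2, ebony: 2
gray: 2 out of 4 → fraction 1/2
Expected count = 1/2 × 440 = 220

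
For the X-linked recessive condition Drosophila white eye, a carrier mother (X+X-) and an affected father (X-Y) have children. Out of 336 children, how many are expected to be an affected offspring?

Cross: X+X- × X-Y
Offspring: 1 X+X-, 1 X+Y, 1 X-X-, 1 X-Y
Probability of an affected offspring: 2/4 = 1/2
Expected count = 1/2 × 336 = 168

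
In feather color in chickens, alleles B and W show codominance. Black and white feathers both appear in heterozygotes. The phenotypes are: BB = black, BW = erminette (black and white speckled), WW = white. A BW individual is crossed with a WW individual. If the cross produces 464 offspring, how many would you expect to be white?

Punnett square for BW × WW:
Offspring genotypes: 2 BW, 2 WW
Phenotype counts: 2 erminette (black and white speckled), 2 white
white: 2 out of 4 → fraction 1/2
Expected count = 1/2 × 464 = 232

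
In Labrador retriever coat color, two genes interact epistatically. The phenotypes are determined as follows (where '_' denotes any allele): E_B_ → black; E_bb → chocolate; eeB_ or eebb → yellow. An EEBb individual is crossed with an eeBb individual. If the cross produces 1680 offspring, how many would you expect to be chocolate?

Cross: EEBb × eeBb — consider each gene separately:
E gene: EE × ee → 4 Ee → 4 E_ (out of 4)
B gene: Bb × Bb → 1 BB, 2 Bb, 1 bb → 3 B_ : 1 bb (out of 4)
Genotype classes (out of 4 × 4 = 16): E_B_ = 4×3 = 12; E_bb = 4×1 = 4
Apply the phenotype rules: E_B_ (12) → black; E_bb (4) → chocolate
Phenotype counts (out of 16): 12 black, 4 chocolate
chocolate: 4 out of 16 → fraction 1/4
Expected count = 1/4 × 1680 = 420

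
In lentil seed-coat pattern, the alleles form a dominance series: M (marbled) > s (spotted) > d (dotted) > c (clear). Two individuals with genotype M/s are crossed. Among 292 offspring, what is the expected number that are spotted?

Cross: M/s × M/s
Allele dominance: M > s > d > c
Offspring genotypes: 1 M/M, 2 M/s, 1 s/s
Phenotype counts: 3 marbled, 1 spotted
spotted: 1 out of 4 → fraction 1/4
Expected count = 1/4 × 292 = 73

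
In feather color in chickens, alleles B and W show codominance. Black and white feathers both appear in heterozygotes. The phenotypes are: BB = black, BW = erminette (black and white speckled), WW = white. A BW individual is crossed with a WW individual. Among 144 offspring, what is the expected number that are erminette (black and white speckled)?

Punnett square for BW × WW:
Offspring genotypes: 2 BW, 2 WW
Phenotype counts: 2 erminette (black and white speckled), 2 white
erminette (black and white speckled): 2 out of 4 → fraction 1/2
Expected count = 1/2 × 144 = 72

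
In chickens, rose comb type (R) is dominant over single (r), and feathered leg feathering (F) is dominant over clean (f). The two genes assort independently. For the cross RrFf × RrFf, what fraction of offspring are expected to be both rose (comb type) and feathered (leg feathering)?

Dihybrid cross RrFf × RrFf — consider each gene separately:
comb type: Rr × Rr → 1 RR, 2 Rr, 1 rr → 3 R_ : 1 rr (out of 4)
leg feathering: Ff × Ff → 1 FF, 2 Ff, 1 ff → 3 F_ : 1 ff (out of 4)
Looking for: rose (R_) and feathered (F_)
P(rose) = 3/4, P(feathered) = 3/4
P(both) = 3/4 × 3/4 = 9/16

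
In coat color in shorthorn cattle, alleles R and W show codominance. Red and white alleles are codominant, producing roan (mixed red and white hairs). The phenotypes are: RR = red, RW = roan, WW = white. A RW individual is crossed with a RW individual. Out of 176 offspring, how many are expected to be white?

Punnett square for RW × RW:
Offspring genotypes: 1 RR, 2 RW, 1 WW
Phenotype counts: 1 red, 2 roan, 1 white
white: 1 out of 4 → fraction 1/4
Expected count = 1/4 × 176 = 44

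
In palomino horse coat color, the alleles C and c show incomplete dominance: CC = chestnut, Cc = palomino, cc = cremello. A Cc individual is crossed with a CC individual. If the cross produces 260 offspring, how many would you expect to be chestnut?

Punnett square for Cc × CC:
Offspring genotypes: 2 CC, 2 Cc
Phenotype counts: 2 chestnut, 2 palomino
chestnut: 2 out of 4 → fraction 1/2
Expected count = 1/2 × 260 = 130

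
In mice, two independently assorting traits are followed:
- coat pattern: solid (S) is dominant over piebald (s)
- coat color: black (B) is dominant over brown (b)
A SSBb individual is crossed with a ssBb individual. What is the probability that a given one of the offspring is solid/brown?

Dihybrid cross SSBb × ssBb — consider each gene separately:
coat pattern: SS × ss → 4 Ss → 4 S_ (out of 4)
coat color: Bb × Bb → 1 BB, 2 Bb, 1 bb → 3 B_ : 1 bb (out of 4)
Combine (counts out of 4 × 4 = 16): solid/black (S_B_) = 4×3 = 12; solid/brown (S_bb) = 4×1 = 4
Phenotype counts (out of 16): 12 solid/black, 4 solid/brown
solid/brown: 4 out of 16
Probability: 4/16 = 1/4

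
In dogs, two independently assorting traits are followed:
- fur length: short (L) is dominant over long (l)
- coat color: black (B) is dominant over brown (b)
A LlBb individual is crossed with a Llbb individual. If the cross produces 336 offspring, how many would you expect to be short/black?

Dihybrid cross LlBb × Llbb — consider each gene separately:
fur length: Ll × Ll → 1 LL, 2 Ll, 1 ll → 3 L_ : 1 ll (out of 4)
coat color: Bb × bb → 2 Bb, 2 bb → 2 B_ : 2 bb (out of 4)
Combine (counts out of 4 × 4 = 16): short/black (L_B_) = 3×2 = 6; short/brown (L_bb) = 3×2 = 6; long/black (llB_) = 1×2 = 2; long/brown (llbb) = 1×2 = 2
Phenotype counts (out of 16): 6 short/black, 6 short/brown, 2 long/black, 2 long/brown
short/black: 6 out of 16 → fraction 3/8
Expected count = 3/8 × 336 = 126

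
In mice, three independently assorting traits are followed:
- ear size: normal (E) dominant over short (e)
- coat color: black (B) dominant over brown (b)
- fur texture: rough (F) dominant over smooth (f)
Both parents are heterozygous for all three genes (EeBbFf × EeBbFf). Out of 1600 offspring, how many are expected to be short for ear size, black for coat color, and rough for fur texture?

Trihybrid cross: EeBbFf × EeBbFf
Each trait segregates independently with a 3:1 phenotypic ratio, so each gene contributes 3/4 (dominant) or 1/4 (recessive).
Target: short (ear size), black (coat color), rough (fur texture)
Probability = product of independent per-trait probabilities
= 1/4 × 3/4 × 3/4 = 9/64
Expected count = 9/64 × 1600 = 225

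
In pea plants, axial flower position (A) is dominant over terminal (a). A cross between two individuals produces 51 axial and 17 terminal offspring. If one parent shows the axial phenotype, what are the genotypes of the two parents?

Observed offspring: 51 axial, 17 terminal
The observed ratio simplifies to 3:1. Terminal (aa) offspring appear, so each parent must contribute one a allele. The parent stated to show axial carries A, so it is Aa. The other parent is then either Aa or aa: Aa × aa would give a 1:1 split, whereas Aa × Aa gives 3:1 — matching the data. So both parents are heterozygous (Aa × Aa).
Parent genotypes: Aa × Aa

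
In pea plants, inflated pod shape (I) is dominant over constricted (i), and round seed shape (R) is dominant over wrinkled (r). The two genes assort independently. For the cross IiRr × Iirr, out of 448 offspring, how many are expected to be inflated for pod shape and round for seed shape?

Dihybrid cross IiRr × Iirr — consider each gene separately:
pod shape: Ii × Ii → 1 II, 2 Ii, 1 ii → 3 I_ : 1 ii (out of 4)
seed shape: Rr × rr → 2 Rr, 2 rr → 2 R_ : 2 rr (out of 4)
Looking for: inflated (I_) and round (R_)
P(inflated) = 3/4, P(round) = 2/4
P(both) = 3/4 × 2/4 = 6/16 = 3/8
Expected count = 3/8 × 448 = 168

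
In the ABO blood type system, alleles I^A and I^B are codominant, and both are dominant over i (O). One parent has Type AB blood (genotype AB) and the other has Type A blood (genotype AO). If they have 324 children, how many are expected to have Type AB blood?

Cross: AB × AO
Possible offspring genotypes: 1 AA, 1 AO, 1 AB, 1 BO
Blood type counts: 2 Type A, 1 Type AB, 1 Type B
Probability of Type AB: 1/4
Expected count = 1/4 × 324 = 81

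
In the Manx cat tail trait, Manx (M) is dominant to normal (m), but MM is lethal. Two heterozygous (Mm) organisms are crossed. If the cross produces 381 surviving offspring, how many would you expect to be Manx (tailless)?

Cross: Mm × Mm
Punnett square offspring (before lethality): 1 MM, 2 Mm, 1 mm
The MM genotype is lethal (embryos die); surviving offspring: 2 Mm, 1 mm
Manx (tailless): 2 out of 3 → fraction 2/3
Expected count = 2/3 × 381 = 254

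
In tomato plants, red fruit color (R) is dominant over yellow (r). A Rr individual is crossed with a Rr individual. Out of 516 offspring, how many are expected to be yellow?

Punnett square for Rr × Rr:
Offspring genotypes: 1 RR, 2 Rr, 1 rr
red: 3, yellow: 1
yellow: 1 out of 4 → fraction 1/4
Expected count = 1/4 × 516 = 129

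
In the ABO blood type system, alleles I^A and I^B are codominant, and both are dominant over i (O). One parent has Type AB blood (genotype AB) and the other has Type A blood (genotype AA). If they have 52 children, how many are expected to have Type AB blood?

Cross: AB × AA
Possible offspring genotypes: 2 AA, 2 AB
Blood type counts: 2 Type A, 2 Type AB
Probability of Type AB: 2/4 = 1/2
Expected count = 1/2 × 52 = 26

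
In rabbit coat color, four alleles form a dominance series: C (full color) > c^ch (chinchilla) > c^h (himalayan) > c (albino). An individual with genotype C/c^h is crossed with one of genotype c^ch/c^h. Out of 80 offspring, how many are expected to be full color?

Cross: C/c^h × c^ch/c^h
Allele dominance: C > c^ch > c^h > c
Offspring genotypes: 1 C/c^ch, 1 C/c^h, 1 c^ch/c^h, 1 c^h/c^h
Phenotype counts: 2 full color, 1 chinchilla, 1 himalayan
full color: 2 out of 4 → fraction 1/2
Expected count = 1/2 × 80 = 40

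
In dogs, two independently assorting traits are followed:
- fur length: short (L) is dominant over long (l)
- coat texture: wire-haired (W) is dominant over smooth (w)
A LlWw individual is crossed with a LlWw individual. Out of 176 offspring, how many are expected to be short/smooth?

Dihybrid cross LlWw × LlWw — consider each gene separately:
fur length: Ll × Ll → 1 LL, 2 Ll, 1 ll → 3 L_ : 1 ll (out of 4)
coat texture: Ww × Ww → 1 WW, 2 Ww, 1 ww → 3 W_ : 1 ww (out of 4)
Combine (counts out of 4 × 4 = 16): short/wire-haired (L_W_) = 3×3 = 9; short/smooth (L_ww) = 3×1 = 3; long/wire-haired (llW_) = 1×3 = 3; long/smooth (llww) = 1×1 = 1
Phenotype counts (out of 16): 9 short/wire-haired, 3 short/smooth, 3 long/wire-haired, 1 long/smooth
short/smooth: 3 out of 16 → fraction 3/16
Expected count = 3/16 × 176 = 33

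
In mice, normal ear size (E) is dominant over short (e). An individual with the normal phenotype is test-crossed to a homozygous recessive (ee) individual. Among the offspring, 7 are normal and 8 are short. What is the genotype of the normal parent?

Test cross: ? × ee
Offspring: 7 normal, 8 short — approximately 1:1.
A 1:1 ratio in a test cross indicates the unknown parent is heterozygous (Ee).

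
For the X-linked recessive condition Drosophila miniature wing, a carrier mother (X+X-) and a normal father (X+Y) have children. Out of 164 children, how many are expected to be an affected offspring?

Cross: X+X- × X+Y
Offspring: 1 X+X+, 1 X+Y, 1 X+X-, 1 X-Y
Probability of an affected offspring: 1/4
Expected count = 1/4 × 164 = 41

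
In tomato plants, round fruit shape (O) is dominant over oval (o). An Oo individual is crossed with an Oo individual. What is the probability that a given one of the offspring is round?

Punnett square for Oo × Oo:
Offspring genotypes: 1 OO, 2 Oo, 1 oo
round: 3, oval: 1
round: 3 out of 4
Probability: 3/4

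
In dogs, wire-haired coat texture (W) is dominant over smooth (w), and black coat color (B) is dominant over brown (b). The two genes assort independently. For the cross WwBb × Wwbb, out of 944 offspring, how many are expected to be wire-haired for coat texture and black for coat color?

Dihybrid cross WwBb × Wwbb — consider each gene separately:
coat texture: Ww × Ww → 1 WW, 2 Ww, 1 ww → 3 W_ : 1 ww (out of 4)
coat color: Bb × bb → 2 Bb, 2 bb → 2 B_ : 2 bb (out of 4)
Looking for: wire-haired (W_) and black (B_)
P(wire-haired) = 3/4, P(black) = 2/4
P(both) = 3/4 × 2/4 = 6/16 = 3/8
Expected count = 3/8 × 944 = 354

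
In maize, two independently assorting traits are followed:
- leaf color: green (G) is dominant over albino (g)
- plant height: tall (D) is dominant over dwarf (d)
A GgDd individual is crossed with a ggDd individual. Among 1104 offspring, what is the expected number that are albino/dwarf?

Dihybrid cross GgDd × ggDd — consider each gene separately:
leaf color: Gg × gg → 2 Gg, 2 gg → 2 G_ : 2 gg (out of 4)
plant height: Dd × Dd → 1 DD, 2 Dd, 1 dd → 3 D_ : 1 dd (out of 4)
Combine (counts out of 4 × 4 = 16): green/tall (G_D_) = 2×3 = 6; green/dwarf (G_dd) = 2×1 = 2; albino/tall (ggD_) = 2×3 = 6; albino/dwarf (ggdd) = 2×1 = 2
Phenotype counts (out of 16): 6 green/tall, 2 green/dwarf, 6 albino/tall, 2 albino/dwarf
albino/dwarf: 2 out of 16 → fraction 1/8
Expected count = 1/8 × 1104 = 138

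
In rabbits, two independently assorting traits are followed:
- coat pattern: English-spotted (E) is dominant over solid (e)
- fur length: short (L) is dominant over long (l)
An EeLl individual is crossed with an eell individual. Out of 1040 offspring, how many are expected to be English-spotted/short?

Dihybrid cross EeLl × eell — consider each gene separately:
coat pattern: Ee × ee → 2 Ee, 2 ee → 2 E_ : 2 ee (out of 4)
fur length: Ll × ll → 2 Ll, 2 ll → 2 L_ : 2 ll (out of 4)
Combine (counts out of 4 × 4 = 16): English-spotted/short (E_L_) = 2×2 = 4; English-spotted/long (E_ll) = 2×2 = 4; solid/short (eeL_) = 2×2 = 4; solid/long (eell) = 2×2 = 4
Phenotype counts (out of 16): 4 English-spotted/short, 4 English-spotted/long, 4 solid/short, 4 solid/long
English-spotted/short: 4 out of 16 → fraction 1/4
Expected count = 1/4 × 1040 = 260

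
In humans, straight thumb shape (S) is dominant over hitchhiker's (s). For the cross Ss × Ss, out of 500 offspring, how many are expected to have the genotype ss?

Punnett square for Ss × Ss:
Offspring genotypes: 1 SS, 2 Ss, 1 ss
Total offspring: 4
Count with target: 1
Probability: 1/4
Expected count = 1/4 × 500 = 125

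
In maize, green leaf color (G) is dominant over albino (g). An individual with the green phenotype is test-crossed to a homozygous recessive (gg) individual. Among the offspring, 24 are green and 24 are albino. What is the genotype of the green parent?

Test cross: ? × gg
Offspring: 24 green, 24 albino — approximately 1:1.
A 1:1 ratio in a test cross indicates the unknown parent is heterozygous (Gg).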